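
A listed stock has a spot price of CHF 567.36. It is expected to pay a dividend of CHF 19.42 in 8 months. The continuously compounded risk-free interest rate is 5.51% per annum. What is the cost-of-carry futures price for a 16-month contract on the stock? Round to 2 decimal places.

CHF 590.46

PV(dividends) I = 19.42·e^(−0.0551·8/12)
I = 18.7196
F = (S − I)·e^(rT) = (567.36 − 18.7196) · e^(0.0551·16/12)
= 548.6404 · e^0.073467 = 548.6404 × 1.076233 = CHF 590.46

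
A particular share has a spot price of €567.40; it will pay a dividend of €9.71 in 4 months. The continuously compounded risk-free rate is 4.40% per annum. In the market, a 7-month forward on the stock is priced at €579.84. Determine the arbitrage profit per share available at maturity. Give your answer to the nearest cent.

€7.51 per share

PV(dividends) I = 9.71·e^(−0.0440·4/12) = 9.5686
Fair forward F* = (S − I)·e^(rT) = (567.40 − 9.5686)·e^0.025667 = 557.8314 × 1.025999 = 572.3345
Market €579.84 > fair 572.3345: forward overpriced → cash-and-carry (borrow at r, buy the stock and collect the dividends, short the forward).
Profit at T = |F_mkt − F*| = |579.84 − 572.3345| = €7.51 per share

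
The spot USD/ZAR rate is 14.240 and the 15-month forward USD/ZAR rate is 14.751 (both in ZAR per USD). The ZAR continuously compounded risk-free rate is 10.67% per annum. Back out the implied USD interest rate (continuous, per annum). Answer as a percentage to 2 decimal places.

F = S·e^((r_ZAR − r_USD)T) ⇒ r_USD = r_ZAR − ln(F/S)/T
ln(14.751/14.240) = 0.035256; /(15/12) = 0.028205
r_USD = 0.1067 − 0.028205 = 0.078495
r_USD = 7.85%

7.85%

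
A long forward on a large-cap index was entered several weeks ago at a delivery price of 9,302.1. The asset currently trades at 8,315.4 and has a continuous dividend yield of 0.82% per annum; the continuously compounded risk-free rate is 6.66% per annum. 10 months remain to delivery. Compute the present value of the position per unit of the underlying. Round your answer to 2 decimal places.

-541.13

Current fair forward for the remaining 10 months: F = S·e^((r − q)·T), (r − q) = 0.0666 − 0.0082 = 0.0584
F = 8315.4 · e^(0.0584 × 10/12) = 8315.4 × 1.04987034 = 8730.0918
Value of long forward = (F − K)·e^(−rT) = (8730.0918 − 9302.1) · e^(−0.0666·10/12)
= -572.0082 × 0.94601202 = -541.13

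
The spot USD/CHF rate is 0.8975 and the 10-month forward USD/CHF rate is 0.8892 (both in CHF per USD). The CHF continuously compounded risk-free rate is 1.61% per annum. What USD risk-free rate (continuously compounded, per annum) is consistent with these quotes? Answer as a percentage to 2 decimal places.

2.72%

F = S·e^((r_CHF − r_USD)T) ⇒ r_USD = r_CHF − ln(F/S)/T
ln(0.8892/0.8975) = -0.009291; /(10/12) = -0.011149
r_USD = 0.0161 + 0.011149 = 0.027249
r_USD = 2.72%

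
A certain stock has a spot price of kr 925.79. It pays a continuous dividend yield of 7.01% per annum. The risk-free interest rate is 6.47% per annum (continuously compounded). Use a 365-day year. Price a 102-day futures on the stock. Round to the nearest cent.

kr 924.39

F = S·e^((r − q)T) = 925.79 · e^((0.0647 − 0.0701) × 102/365)
= 925.79 · e^-0.001509 = 925.79 × 0.998492
F = kr 924.39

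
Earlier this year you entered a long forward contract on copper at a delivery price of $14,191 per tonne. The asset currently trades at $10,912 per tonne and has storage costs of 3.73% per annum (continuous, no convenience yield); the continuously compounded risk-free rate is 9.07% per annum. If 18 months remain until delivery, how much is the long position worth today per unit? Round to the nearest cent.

Current fair forward for the remaining 18 months: F = S·e^((r + u)·T), (r + u) = 0.0907 + 0.0373 = 0.1280
F = 10912 · e^(0.1280 × 18/12) = 10912 × 1.21167052 = 13221.7487
Value of long forward = (F − K)·e^(−rT) = (13221.7487 − 14191) · e^(−0.0907·18/12)
= -969.2513 × 0.87279899 = -845.96

-$845.96 per tonne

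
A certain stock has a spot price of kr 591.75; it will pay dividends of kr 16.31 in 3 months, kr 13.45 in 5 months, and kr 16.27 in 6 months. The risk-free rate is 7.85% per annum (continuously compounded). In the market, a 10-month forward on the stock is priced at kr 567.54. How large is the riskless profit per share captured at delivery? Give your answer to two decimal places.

PV(dividends) I = 16.31·e^(−0.0785·3/12) + 13.45·e^(−0.0785·5/12) + 16.27·e^(−0.0785·6/12) = 44.6540
Fair forward F* = (S − I)·e^(rT) = (591.75 − 44.6540)·e^0.065417 = 547.0960 × 1.067604 = 584.0819
Market kr 567.54 < fair 584.0819: forward underpriced → reverse cash-and-carry (short the stock, invest proceeds at r, pay the dividends, go long the forward).
Profit at T = |F_mkt − F*| = |567.54 − 584.0819| = kr 16.54 per share

kr 16.54 per share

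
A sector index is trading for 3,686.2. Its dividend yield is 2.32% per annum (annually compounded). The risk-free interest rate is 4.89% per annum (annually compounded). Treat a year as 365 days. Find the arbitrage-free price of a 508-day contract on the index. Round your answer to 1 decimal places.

3,815.7

F = S · (1+r)^T / (1+q)^T
= 3686.2 × 1.068704 / 1.032435 = 3686.2 × 1.035130
F = 3,815.7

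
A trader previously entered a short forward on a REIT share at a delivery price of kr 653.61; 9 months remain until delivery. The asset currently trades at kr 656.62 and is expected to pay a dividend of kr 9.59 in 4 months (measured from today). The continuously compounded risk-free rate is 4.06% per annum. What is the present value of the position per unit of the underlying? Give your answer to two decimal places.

-kr 13.15

PV(remaining dividends) I = 9.59·e^(−0.0406·4/12) = 9.4611
Current forward F = (S − I)·e^(rT) = (656.62 − 9.4611)·e^(0.0406·9/12) = 647.1589 × 1.030918 = 667.1678
Value (long) = (F − K)·e^(−rT) = (667.1678 − 653.61) × 0.970009 = 13.1512
Short position value = −(long value) = -kr 13.15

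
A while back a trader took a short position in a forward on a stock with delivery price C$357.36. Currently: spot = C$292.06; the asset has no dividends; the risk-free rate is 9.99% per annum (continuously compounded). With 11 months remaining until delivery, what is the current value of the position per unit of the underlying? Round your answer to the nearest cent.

Current fair forward for the remaining 11 months: F = S·e^(r·T), r = 0.0999
F = 292.06 · e^(0.0999 × 11/12) = 292.06 × 1.095899 = 320.0683
Value of long forward = (F − K)·e^(−rT) = (320.0683 − 357.36) · e^(−0.0999·11/12)
= -37.2917 × 0.912493 = -34.03
Short position value = −(long value) = C$34.03

C$34.03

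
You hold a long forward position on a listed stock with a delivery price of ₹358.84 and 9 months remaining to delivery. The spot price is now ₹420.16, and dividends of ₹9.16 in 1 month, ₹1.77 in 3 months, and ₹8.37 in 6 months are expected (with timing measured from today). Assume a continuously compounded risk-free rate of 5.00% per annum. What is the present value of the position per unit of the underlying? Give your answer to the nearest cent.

PV(remaining dividends) I = 9.16·e^(−0.0500·1/12) + 1.77·e^(−0.0500·3/12) + 8.37·e^(−0.0500·6/12) = 19.0333
Current forward F = (S − I)·e^(rT) = (420.16 − 19.0333)·e^(0.0500·9/12) = 401.1267 × 1.038212 = 416.4546
Value (long) = (F − K)·e^(−rT) = (416.4546 − 358.84) × 0.963194 = 55.4940
Value = ₹55.49

₹55.49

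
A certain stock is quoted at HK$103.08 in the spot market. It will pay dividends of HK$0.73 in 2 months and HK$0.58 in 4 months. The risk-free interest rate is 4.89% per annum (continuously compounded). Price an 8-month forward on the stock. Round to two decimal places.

HK$105.16

PV(dividends) I = 0.73·e^(−0.0489·2/12) + 0.58·e^(−0.0489·4/12)
I = 0.7241 + 0.5706 = 1.2947
F = (S − I)·e^(rT) = (103.08 − 1.2947) · e^(0.0489·8/12)
= 101.7853 · e^0.032600 = 101.7853 × 1.033137 = HK$105.16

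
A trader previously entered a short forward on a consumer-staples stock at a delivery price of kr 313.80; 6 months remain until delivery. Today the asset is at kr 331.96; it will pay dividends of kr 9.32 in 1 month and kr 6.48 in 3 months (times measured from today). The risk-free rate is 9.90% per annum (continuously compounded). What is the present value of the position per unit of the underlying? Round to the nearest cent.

-kr 17.75

PV(remaining dividends) I = 9.32·e^(−0.0990·1/12) + 6.48·e^(−0.0990·3/12) = 15.5650
Current forward F = (S − I)·e^(rT) = (331.96 − 15.5650)·e^(0.0990·6/12) = 316.3950 × 1.050746 = 332.4508
Value (long) = (F − K)·e^(−rT) = (332.4508 − 313.80) × 0.951705 = 17.7501
Short position value = −(long value) = -kr 17.75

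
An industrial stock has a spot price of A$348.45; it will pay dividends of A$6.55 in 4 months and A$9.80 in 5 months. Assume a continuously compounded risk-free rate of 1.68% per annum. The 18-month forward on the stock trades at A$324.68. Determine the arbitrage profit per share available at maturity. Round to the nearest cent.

A$16.00 per share

PV(dividends) I = 6.55·e^(−0.0168·4/12) + 9.80·e^(−0.0168·5/12) = 16.2451
Fair forward F* = (S − I)·e^(rT) = (348.45 − 16.2451)·e^0.025200 = 332.2049 × 1.025520 = 340.6828
Market A$324.68 < fair 340.6828: forward underpriced → reverse cash-and-carry (short the stock, invest proceeds at r, pay the dividends, go long the forward).
Profit at T = |F_mkt − F*| = |324.68 − 340.6828| = A$16.00 per share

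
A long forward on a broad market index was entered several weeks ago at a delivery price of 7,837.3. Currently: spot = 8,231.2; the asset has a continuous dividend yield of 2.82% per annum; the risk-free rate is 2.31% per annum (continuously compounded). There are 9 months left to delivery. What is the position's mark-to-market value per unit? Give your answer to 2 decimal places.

356.25

Current fair forward for the remaining 9 months: F = S·e^((r − q)·T), (r − q) = 0.0231 − 0.0282 = -0.0051
F = 8231.2 · e^(-0.0051 × 9/12) = 8231.2 × 0.99618231 = 8199.7758
Value of long forward = (F − K)·e^(−rT) = (8199.7758 − 7837.3) · e^(−0.0231·9/12)
= 362.4758 × 0.98282421 = 356.25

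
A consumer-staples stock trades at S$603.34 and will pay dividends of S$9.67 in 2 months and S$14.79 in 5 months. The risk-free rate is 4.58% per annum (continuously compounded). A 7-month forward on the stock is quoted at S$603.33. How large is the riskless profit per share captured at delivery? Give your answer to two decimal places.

PV(dividends) I = 9.67·e^(−0.0458·2/12) + 14.79·e^(−0.0458·5/12) = 24.1069
Fair forward F* = (S − I)·e^(rT) = (603.34 − 24.1069)·e^0.026717 = 579.2331 × 1.027077 = 594.9170
Market S$603.33 > fair 594.9170: forward overpriced → cash-and-carry (borrow at r, buy the stock and collect the dividends, short the forward).
Profit at T = |F_mkt − F*| = |603.33 − 594.9170| = S$8.41 per share

S$8.41 per share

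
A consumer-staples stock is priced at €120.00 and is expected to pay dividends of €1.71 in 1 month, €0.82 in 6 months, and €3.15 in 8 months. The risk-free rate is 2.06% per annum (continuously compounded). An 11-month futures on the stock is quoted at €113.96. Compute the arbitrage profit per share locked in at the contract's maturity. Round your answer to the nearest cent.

PV(dividends) I = 1.71·e^(−0.0206·1/12) + 0.82·e^(−0.0206·6/12) + 3.15·e^(−0.0206·8/12) = 5.6257
Fair futures F* = (S − I)·e^(rT) = (120.00 − 5.6257)·e^0.018883 = 114.3743 × 1.019062 = 116.5545
Market €113.96 < fair 116.5545: forward underpriced → reverse cash-and-carry (short the stock, invest proceeds at r, pay the dividends, go long the forward).
Profit at T = |F_mkt − F*| = |113.96 − 116.5545| = €2.59 per share

€2.59 per share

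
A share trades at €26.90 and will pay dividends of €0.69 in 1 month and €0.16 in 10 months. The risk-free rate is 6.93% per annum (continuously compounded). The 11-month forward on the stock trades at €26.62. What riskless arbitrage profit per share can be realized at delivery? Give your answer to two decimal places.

PV(dividends) I = 0.69·e^(−0.0693·1/12) + 0.16·e^(−0.0693·10/12) = 0.8370
Fair forward F* = (S − I)·e^(rT) = (26.90 − 0.8370)·e^0.063525 = 26.0630 × 1.065586 = 27.7724
Market €26.62 < fair 27.7724: forward underpriced → reverse cash-and-carry (short the stock, invest proceeds at r, pay the dividends, go long the forward).
Profit at T = |F_mkt − F*| = |26.62 − 27.7724| = €1.15 per share

€1.15 per share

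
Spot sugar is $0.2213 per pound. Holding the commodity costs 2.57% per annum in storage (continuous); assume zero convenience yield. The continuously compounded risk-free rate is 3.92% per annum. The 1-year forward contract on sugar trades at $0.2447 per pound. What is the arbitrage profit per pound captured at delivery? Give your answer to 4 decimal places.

Fair forward: F* = S·e^(carry·T), with carry = (r + u) = 0.0392 + 0.0257 = 0.0649
F* = 0.2213 · e^(0.0649 × 1) = 0.2213 · e^0.064900 = 0.2213 × 1.067052 = $0.2361
Market $0.2447 > fair $0.2361: forward overpriced → cash-and-carry (buy spot, short the forward).
At maturity, profit = |F_mkt − F*| = |0.2447 − 0.2361| = $0.0086 per pound

$0.0086 per pound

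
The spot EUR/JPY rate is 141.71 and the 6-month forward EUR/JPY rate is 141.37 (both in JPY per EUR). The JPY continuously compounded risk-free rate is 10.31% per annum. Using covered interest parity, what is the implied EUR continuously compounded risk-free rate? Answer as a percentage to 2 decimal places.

F = S·e^((r_JPY − r_EUR)T) ⇒ r_EUR = r_JPY − ln(F/S)/T
ln(141.37/141.71) = -0.002402; /(6/12) = -0.004804
r_EUR = 0.1031 + 0.004804 = 0.107904
r_EUR = 10.79%

10.79%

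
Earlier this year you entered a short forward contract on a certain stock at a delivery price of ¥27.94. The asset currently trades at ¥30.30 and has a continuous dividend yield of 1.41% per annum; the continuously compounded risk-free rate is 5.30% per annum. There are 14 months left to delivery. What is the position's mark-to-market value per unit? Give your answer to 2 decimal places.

Current fair forward for the remaining 14 months: F = S·e^((r − q)·T), (r − q) = 0.0530 − 0.0141 = 0.0389
F = 30.30 · e^(0.0389 × 14/12) = 30.30 × 1.046429 = 31.7068
Value of long forward = (F − K)·e^(−rT) = (31.7068 − 27.94) · e^(−0.0530·14/12)
= 3.7668 × 0.940040 = 3.54
Short position value = −(long value) = -¥3.54

-¥3.54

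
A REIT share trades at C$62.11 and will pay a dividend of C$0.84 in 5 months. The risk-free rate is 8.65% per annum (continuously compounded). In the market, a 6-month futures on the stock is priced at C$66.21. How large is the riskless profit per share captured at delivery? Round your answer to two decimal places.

PV(dividends) I = 0.84·e^(−0.0865·5/12) = 0.8103
Fair futures F* = (S − I)·e^(rT) = (62.11 − 0.8103)·e^0.043250 = 61.2997 × 1.044199 = 64.0091
Market C$66.21 > fair 64.0091: forward overpriced → cash-and-carry (borrow at r, buy the stock and collect the dividends, short the forward).
Profit at T = |F_mkt − F*| = |66.21 − 64.0091| = C$2.20 per share

C$2.20 per share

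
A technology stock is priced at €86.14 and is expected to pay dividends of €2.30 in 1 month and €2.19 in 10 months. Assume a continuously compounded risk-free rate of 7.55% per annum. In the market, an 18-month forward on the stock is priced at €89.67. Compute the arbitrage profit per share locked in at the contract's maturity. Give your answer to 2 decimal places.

€1.94 per share

PV(dividends) I = 2.30·e^(−0.0755·1/12) + 2.19·e^(−0.0755·10/12) = 4.3420
Fair forward F* = (S − I)·e^(rT) = (86.14 − 4.3420)·e^0.113250 = 81.7980 × 1.119912 = 91.6066
Market €89.67 < fair 91.6066: forward underpriced → reverse cash-and-carry (short the stock, invest proceeds at r, pay the dividends, go long the forward).
Profit at T = |F_mkt − F*| = |89.67 − 91.6066| = €1.94 per share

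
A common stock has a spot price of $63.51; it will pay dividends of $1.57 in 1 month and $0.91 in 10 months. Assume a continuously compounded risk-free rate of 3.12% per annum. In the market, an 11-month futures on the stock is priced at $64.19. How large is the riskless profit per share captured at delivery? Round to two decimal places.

PV(dividends) I = 1.57·e^(−0.0312·1/12) + 0.91·e^(−0.0312·10/12) = 2.4526
Fair futures F* = (S − I)·e^(rT) = (63.51 − 2.4526)·e^0.028600 = 61.0574 × 1.029013 = 62.8289
Market $64.19 > fair 62.8289: forward overpriced → cash-and-carry (borrow at r, buy the stock and collect the dividends, short the forward).
Profit at T = |F_mkt − F*| = |64.19 − 62.8289| = $1.36 per share

$1.36 per share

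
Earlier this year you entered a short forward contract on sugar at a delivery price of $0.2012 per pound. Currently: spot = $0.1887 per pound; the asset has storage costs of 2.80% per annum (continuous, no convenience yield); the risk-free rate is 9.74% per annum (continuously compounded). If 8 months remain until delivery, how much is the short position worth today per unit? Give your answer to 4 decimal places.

-$0.0037 per pound

Current fair forward for the remaining 8 months: F = S·e^((r + u)·T), (r + u) = 0.0974 + 0.0280 = 0.1254
F = 0.1887 · e^(0.1254 × 8/12) = 0.1887 × 1.087194 = 0.2052
Value of long forward = (F − K)·e^(−rT) = (0.2052 − 0.2012) · e^(−0.0974·8/12)
= 0.0040 × 0.937130 = 0.0037
Short position value = −(long value) = -$0.0037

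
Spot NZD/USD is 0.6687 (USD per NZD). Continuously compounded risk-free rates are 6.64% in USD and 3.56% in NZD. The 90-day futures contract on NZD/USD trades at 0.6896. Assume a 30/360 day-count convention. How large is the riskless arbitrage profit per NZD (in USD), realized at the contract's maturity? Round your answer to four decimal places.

Fair futures: F* = S·e^(carry·T), with carry = (r_USD − r_NZD) = 0.0664 − 0.0356 = 0.0308
F* = 0.6687 · e^(0.0308 × 90/360) = 0.6687 · e^0.007700 = 0.6687 × 1.007730 = 0.6739
Market 0.6896 > fair 0.6739: forward overpriced → cash-and-carry (buy spot, short the forward).
At maturity, profit = |F_mkt − F*| = |0.6896 − 0.6739| = 0.0157 per NZD (in USD)

0.0157 per NZD (in USD)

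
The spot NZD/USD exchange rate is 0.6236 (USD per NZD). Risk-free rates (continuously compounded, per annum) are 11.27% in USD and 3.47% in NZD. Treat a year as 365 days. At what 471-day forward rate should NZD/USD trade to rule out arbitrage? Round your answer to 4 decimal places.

F = S·e^((r_USD − r_NZD)T) = 0.6236 · e^((0.1127 − 0.0347) × 471/365)
= 0.6236 · e^0.100652 = 0.6236 × 1.105892
F = 0.6896 USD per NZD

0.6896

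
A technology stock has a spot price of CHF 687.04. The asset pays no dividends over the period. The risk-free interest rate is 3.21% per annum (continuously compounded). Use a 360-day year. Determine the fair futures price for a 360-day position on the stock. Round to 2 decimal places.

F = S·e^(rT) = 687.04 · e^(0.0321 × 360/360)
= 687.04 · e^0.032100 = 687.04 × 1.032621
F = CHF 709.45

CHF 709.45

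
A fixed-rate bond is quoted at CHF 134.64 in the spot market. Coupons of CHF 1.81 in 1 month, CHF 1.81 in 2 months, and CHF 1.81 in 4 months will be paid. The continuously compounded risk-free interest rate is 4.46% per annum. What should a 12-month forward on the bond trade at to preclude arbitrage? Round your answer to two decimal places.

PV(coupons) I = 1.81·e^(−0.0446·1/12) + 1.81·e^(−0.0446·2/12) + 1.81·e^(−0.0446·4/12)
I = 1.8033 + 1.7966 + 1.7833 = 5.3832
F = (S − I)·e^(rT) = (134.64 − 5.3832) · e^(0.0446·12/12)
= 129.2568 · e^0.044600 = 129.2568 × 1.045610 = CHF 135.15

CHF 135.15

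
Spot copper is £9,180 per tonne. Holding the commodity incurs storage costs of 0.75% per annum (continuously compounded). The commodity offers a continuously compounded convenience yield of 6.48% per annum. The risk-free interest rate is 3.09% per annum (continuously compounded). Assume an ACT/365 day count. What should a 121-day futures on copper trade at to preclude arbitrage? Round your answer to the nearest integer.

£9,100 per tonne

Net carry = r + u − y = 0.0309 + 0.0075 − 0.0648 = -0.0264
F = S·e^((r+u−y)T) = 9180 · e^(-0.0264 × 121/365) = 9180 · e^-0.008752
= 9180 × 0.991286 = £9,100 per tonne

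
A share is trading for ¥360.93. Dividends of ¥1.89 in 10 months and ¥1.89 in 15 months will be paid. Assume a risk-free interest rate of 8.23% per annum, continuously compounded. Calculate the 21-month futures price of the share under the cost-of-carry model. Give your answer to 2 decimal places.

¥412.84

PV(dividends) I = 1.89·e^(−0.0823·10/12) + 1.89·e^(−0.0823·15/12)
I = 1.7647 + 1.7052 = 3.4699
F = (S − I)·e^(rT) = (360.93 − 3.4699) · e^(0.0823·21/12)
= 357.4601 · e^0.144025 = 357.4601 × 1.154913 = ¥412.84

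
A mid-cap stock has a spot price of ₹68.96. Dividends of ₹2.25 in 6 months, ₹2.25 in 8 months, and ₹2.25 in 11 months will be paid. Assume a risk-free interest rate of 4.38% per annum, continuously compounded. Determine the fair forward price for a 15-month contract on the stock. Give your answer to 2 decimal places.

PV(dividends) I = 2.25·e^(−0.0438·6/12) + 2.25·e^(−0.0438·8/12) + 2.25·e^(−0.0438·11/12)
I = 2.2013 + 2.1852 + 2.1615 = 6.5480
F = (S − I)·e^(rT) = (68.96 − 6.5480) · e^(0.0438·15/12)
= 62.4120 · e^0.054750 = 62.4120 × 1.056277 = ₹65.92

₹65.92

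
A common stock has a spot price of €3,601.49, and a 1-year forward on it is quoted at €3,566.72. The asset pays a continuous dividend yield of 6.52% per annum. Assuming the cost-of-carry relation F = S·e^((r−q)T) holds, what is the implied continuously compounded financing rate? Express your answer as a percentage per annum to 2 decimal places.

From F = S·e^((r−q)T): (r − q) = ln(F/S)/T
ln(3566.72/3601.49) = ln(0.990346) = -0.009701
(r − q) = -0.009701 / (12/12) = -0.009701
r = ln(F/S)/T + q = -0.009701 + 0.0652 = 0.055499
r = 5.55%

5.55%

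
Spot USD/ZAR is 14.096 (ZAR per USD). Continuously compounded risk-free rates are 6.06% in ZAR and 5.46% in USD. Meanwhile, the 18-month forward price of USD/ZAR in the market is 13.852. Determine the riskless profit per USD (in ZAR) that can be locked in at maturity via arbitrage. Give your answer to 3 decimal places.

0.371 per USD (in ZAR)

Fair forward: F* = S·e^(carry·T), with carry = (r_ZAR − r_USD) = 0.0606 − 0.0546 = 0.0060
F* = 14.096 · e^(0.0060 × 18/12) = 14.096 · e^0.009000 = 14.096 × 1.009041 = 14.2234
Market 13.852 < fair 14.2234: forward underpriced → reverse cash-and-carry (short spot, go long the forward).
At maturity, profit = |F_mkt − F*| = |13.852 − 14.2234| = 0.371 per USD (in ZAR)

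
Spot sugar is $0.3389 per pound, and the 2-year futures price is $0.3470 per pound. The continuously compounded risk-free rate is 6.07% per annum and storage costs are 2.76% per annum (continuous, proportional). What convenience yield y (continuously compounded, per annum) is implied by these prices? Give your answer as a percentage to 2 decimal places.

F = S·e^((r+u−y)T) ⇒ (r+u−y) = ln(F/S)/T
ln(0.3470/0.3389) = 0.023620; /T ⇒ 0.011810
y = r + u − ln(F/S)/T = 0.0607 + 0.0276 − 0.011810 = 0.076490
y = 7.65%

7.65%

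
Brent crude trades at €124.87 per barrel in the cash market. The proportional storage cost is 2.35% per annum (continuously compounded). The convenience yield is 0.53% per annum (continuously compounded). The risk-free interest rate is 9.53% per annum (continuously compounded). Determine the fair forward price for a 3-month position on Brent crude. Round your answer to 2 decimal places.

€128.46 per barrel

Net carry = r + u − y = 0.0953 + 0.0235 − 0.0053 = 0.1135
F = S·e^((r+u−y)T) = 124.87 · e^(0.1135 × 3/12) = 124.87 · e^0.028375
= 124.87 × 1.028781 = €128.46 per barrel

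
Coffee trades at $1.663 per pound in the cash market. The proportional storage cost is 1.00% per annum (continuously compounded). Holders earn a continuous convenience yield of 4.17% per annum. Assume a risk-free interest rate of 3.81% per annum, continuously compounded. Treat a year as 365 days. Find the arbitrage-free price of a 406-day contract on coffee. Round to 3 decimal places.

$1.675 per pound

Net carry = r + u − y = 0.0381 + 0.0100 − 0.0417 = 0.0064
F = S·e^((r+u−y)T) = 1.663 · e^(0.0064 × 406/365) = 1.663 · e^0.007119
= 1.663 × 1.007144 = $1.675 per pound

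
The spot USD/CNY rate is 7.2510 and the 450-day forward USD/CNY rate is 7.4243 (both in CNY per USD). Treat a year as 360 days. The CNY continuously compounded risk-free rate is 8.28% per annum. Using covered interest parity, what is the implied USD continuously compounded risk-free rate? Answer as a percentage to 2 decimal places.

F = S·e^((r_CNY − r_USD)T) ⇒ r_USD = r_CNY − ln(F/S)/T
ln(7.4243/7.2510) = 0.023619; /(450/360) = 0.018895
r_USD = 0.0828 − 0.018895 = 0.063905
r_USD = 6.39%

6.39%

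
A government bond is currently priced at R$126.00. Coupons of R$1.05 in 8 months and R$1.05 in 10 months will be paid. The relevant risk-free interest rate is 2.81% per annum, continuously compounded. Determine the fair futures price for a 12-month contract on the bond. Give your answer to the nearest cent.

PV(coupons) I = 1.05·e^(−0.0281·8/12) + 1.05·e^(−0.0281·10/12)
I = 1.0305 + 1.0257 = 2.0562
F = (S − I)·e^(rT) = (126.00 − 2.0562) · e^(0.0281·12/12)
= 123.9438 · e^0.028100 = 123.9438 × 1.028499 = R$127.48

R$127.48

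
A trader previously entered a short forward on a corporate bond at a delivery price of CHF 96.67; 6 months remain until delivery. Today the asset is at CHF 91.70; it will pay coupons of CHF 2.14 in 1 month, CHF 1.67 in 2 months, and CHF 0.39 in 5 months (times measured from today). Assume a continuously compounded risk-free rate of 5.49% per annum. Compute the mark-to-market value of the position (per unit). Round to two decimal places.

PV(remaining coupons) I = 2.14·e^(−0.0549·1/12) + 1.67·e^(−0.0549·2/12) + 0.39·e^(−0.0549·5/12) = 4.1662
Current forward F = (S − I)·e^(rT) = (91.70 − 4.1662)·e^(0.0549·6/12) = 87.5338 × 1.027830 = 89.9699
Value (long) = (F − K)·e^(−rT) = (89.9699 − 96.67) × 0.972923 = -6.5187
Short position value = −(long value) = CHF 6.52

CHF 6.52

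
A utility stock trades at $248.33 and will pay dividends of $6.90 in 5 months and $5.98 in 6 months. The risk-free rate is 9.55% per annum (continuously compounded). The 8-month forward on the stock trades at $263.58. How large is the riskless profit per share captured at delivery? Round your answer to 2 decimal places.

$12.07 per share

PV(dividends) I = 6.90·e^(−0.0955·5/12) + 5.98·e^(−0.0955·6/12) = 12.3320
Fair forward F* = (S − I)·e^(rT) = (248.33 − 12.3320)·e^0.063667 = 235.9980 × 1.065737 = 251.5118
Market $263.58 > fair 251.5118: forward overpriced → cash-and-carry (borrow at r, buy the stock and collect the dividends, short the forward).
Profit at T = |F_mkt − F*| = |263.58 − 251.5118| = $12.07 per share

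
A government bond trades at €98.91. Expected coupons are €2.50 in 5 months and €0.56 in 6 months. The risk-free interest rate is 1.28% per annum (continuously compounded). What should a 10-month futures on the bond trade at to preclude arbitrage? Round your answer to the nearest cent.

PV(coupons) I = 2.50·e^(−0.0128·5/12) + 0.56·e^(−0.0128·6/12)
I = 2.4867 + 0.5564 = 3.0431
F = (S − I)·e^(rT) = (98.91 − 3.0431) · e^(0.0128·10/12)
= 95.8669 · e^0.010667 = 95.8669 × 1.010724 = €96.89

€96.89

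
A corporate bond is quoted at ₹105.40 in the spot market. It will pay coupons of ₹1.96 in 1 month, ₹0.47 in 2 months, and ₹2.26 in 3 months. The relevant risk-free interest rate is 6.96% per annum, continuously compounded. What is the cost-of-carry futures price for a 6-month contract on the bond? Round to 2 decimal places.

PV(coupons) I = 1.96·e^(−0.0696·1/12) + 0.47·e^(−0.0696·2/12) + 2.26·e^(−0.0696·3/12)
I = 1.9487 + 0.4646 + 2.2210 = 4.6343
F = (S − I)·e^(rT) = (105.40 − 4.6343) · e^(0.0696·6/12)
= 100.7657 · e^0.034800 = 100.7657 × 1.035413 = ₹104.33

₹104.33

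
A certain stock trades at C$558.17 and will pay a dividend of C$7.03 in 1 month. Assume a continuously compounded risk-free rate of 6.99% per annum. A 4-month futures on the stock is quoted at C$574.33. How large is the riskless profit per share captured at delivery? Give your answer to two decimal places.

C$10.16 per share

PV(dividends) I = 7.03·e^(−0.0699·1/12) = 6.9892
Fair futures F* = (S − I)·e^(rT) = (558.17 − 6.9892)·e^0.023300 = 551.1808 × 1.023574 = 564.1743
Market C$574.33 > fair 564.1743: forward overpriced → cash-and-carry (borrow at r, buy the stock and collect the dividends, short the forward).
Profit at T = |F_mkt − F*| = |574.33 − 564.1743| = C$10.16 per share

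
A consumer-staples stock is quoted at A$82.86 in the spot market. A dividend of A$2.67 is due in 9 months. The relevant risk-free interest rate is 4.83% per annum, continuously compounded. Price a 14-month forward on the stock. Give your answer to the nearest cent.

A$84.94

PV(dividends) I = 2.67·e^(−0.0483·9/12)
I = 2.5750
F = (S − I)·e^(rT) = (82.86 − 2.5750) · e^(0.0483·14/12)
= 80.2850 · e^0.056350 = 80.2850 × 1.057968 = A$84.94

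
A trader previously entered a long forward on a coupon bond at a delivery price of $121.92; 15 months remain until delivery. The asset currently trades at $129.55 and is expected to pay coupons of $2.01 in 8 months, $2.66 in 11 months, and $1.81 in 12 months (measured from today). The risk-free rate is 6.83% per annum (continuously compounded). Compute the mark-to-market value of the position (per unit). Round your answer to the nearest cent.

PV(remaining coupons) I = 2.01·e^(−0.0683·8/12) + 2.66·e^(−0.0683·11/12) + 1.81·e^(−0.0683·12/12) = 6.1096
Current forward F = (S − I)·e^(rT) = (129.55 − 6.1096)·e^(0.0683·15/12) = 123.4404 × 1.089125 = 134.4420
Value (long) = (F − K)·e^(−rT) = (134.4420 − 121.92) × 0.918168 = 11.4973
Value = $11.50

$11.50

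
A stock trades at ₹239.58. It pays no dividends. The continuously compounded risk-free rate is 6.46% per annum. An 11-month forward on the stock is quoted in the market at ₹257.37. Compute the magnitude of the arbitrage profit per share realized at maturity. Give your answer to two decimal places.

Fair forward: F* = S·e^(carry·T), with carry = r = 0.0646
F* = 239.58 · e^(0.0646 × 11/12) = 239.58 · e^0.059217 = 239.58 × 1.061005 = ₹254.1956
Market ₹257.37 > fair ₹254.1956: forward overpriced → cash-and-carry (buy spot, short the forward).
At maturity, profit = |F_mkt − F*| = |257.37 − 254.1956| = ₹3.17 per share

₹3.17 per share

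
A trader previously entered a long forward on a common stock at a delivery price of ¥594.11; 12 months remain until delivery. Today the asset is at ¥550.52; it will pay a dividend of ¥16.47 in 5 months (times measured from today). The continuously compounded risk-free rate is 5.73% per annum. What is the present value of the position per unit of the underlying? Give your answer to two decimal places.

-¥26.59

PV(remaining dividends) I = 16.47·e^(−0.0573·5/12) = 16.0814
Current forward F = (S − I)·e^(rT) = (550.52 − 16.0814)·e^(0.0573·12/12) = 534.4386 × 1.058973 = 565.9560
Value (long) = (F − K)·e^(−rT) = (565.9560 − 594.11) × 0.944311 = -26.5861
Value = -¥26.59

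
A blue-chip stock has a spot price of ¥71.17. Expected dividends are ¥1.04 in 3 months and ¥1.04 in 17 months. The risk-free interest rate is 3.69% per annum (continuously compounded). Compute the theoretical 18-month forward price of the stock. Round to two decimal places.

¥73.09

PV(dividends) I = 1.04·e^(−0.0369·3/12) + 1.04·e^(−0.0369·17/12)
I = 1.0305 + 0.9870 = 2.0175
F = (S − I)·e^(rT) = (71.17 − 2.0175) · e^(0.0369·18/12)
= 69.1525 · e^0.055350 = 69.1525 × 1.056910 = ¥73.09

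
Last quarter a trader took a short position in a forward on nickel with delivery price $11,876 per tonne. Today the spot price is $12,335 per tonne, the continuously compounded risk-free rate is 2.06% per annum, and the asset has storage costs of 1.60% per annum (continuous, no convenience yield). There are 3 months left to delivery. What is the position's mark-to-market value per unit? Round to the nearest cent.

Current fair forward for the remaining 3 months: F = S·e^((r + u)·T), (r + u) = 0.0206 + 0.0160 = 0.0366
F = 12335 · e^(0.0366 × 3/12) = 12335 × 1.00919199 = 12448.3832
Value of long forward = (F − K)·e^(−rT) = (12448.3832 − 11876) · e^(−0.0206·3/12)
= 572.3832 × 0.99486324 = 569.44
Short position value = −(long value) = -$569.44

-$569.44 per tonne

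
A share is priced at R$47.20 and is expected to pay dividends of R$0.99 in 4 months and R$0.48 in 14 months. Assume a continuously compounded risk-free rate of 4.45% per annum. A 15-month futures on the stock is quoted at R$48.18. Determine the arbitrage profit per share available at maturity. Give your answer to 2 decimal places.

PV(dividends) I = 0.99·e^(−0.0445·4/12) + 0.48·e^(−0.0445·14/12) = 1.4311
Fair futures F* = (S − I)·e^(rT) = (47.20 − 1.4311)·e^0.055625 = 45.7689 × 1.057201 = 48.3869
Market R$48.18 < fair 48.3869: forward underpriced → reverse cash-and-carry (short the stock, invest proceeds at r, pay the dividends, go long the forward).
Profit at T = |F_mkt − F*| = |48.18 − 48.3869| = R$0.21 per share

R$0.21 per share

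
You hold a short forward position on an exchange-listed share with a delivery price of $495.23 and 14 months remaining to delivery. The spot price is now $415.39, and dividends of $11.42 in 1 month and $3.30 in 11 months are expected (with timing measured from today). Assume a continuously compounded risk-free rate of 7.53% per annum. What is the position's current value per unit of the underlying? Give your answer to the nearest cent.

PV(remaining dividends) I = 11.42·e^(−0.0753·1/12) + 3.30·e^(−0.0753·11/12) = 14.4285
Current forward F = (S − I)·e^(rT) = (415.39 − 14.4285)·e^(0.0753·14/12) = 400.9615 × 1.091824 = 437.7794
Value (long) = (F − K)·e^(−rT) = (437.7794 − 495.23) × 0.915898 = -52.6189
Short position value = −(long value) = $52.62

$52.62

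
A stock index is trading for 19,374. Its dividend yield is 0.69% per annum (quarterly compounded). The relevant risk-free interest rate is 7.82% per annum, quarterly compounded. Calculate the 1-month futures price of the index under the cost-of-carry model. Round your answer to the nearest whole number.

F = S · (1+r/4)^(4T) / (1+q/4)^(4T)
= 19374 × 1.006475 / 1.000575 = 19374 × 1.005897
F = 19,488

19,488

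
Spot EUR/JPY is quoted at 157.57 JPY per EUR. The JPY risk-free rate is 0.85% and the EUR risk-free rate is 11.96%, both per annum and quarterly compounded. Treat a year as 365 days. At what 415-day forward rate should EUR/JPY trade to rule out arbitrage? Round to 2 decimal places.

By covered interest parity, F = S · (1+r_JPY/4)^(4T) / (1+r_EUR/4)^(4T)
= 157.57 × 1.009701 / 1.143382 = 157.57 × 0.883083
F = 139.15 JPY per EUR

139.15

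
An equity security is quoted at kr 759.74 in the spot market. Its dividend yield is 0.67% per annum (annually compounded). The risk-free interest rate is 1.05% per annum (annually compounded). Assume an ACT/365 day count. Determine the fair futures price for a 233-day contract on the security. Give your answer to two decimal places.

kr 761.57

F = S · (1+r)^T / (1+q)^T
= 759.74 × 1.006690 / 1.004272 = 759.74 × 1.002408
F = kr 761.57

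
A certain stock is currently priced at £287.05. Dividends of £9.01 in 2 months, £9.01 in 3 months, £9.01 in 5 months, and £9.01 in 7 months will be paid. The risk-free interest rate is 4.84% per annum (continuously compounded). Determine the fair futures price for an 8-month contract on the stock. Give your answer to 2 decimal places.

£259.87

PV(dividends) I = 9.01·e^(−0.0484·2/12) + 9.01·e^(−0.0484·3/12) + 9.01·e^(−0.0484·5/12) + 9.01·e^(−0.0484·7/12)
I = 8.9376 + 8.9016 + 8.8301 + 8.7592 = 35.4285
F = (S − I)·e^(rT) = (287.05 − 35.4285) · e^(0.0484·8/12)
= 251.6215 · e^0.032267 = 251.6215 × 1.032793 = £259.87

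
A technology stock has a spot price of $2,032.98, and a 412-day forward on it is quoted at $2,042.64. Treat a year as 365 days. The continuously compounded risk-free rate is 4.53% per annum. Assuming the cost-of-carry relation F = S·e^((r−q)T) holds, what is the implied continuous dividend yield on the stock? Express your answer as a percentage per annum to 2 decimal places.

From F = S·e^((r−q)T): (r − q) = ln(F/S)/T
ln(2042.64/2032.98) = ln(1.004752) = 0.004741
(r − q) = 0.004741 / (412/365) = 0.004200
q = r − ln(F/S)/T = 0.0453 − 0.004200 = 0.041100
q = 4.11%

4.11%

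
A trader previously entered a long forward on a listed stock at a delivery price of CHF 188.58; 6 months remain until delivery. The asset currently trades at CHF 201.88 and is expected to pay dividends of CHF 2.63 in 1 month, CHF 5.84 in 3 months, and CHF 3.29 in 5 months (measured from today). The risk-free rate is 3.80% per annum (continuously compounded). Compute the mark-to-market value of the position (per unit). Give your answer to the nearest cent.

PV(remaining dividends) I = 2.63·e^(−0.0380·1/12) + 5.84·e^(−0.0380·3/12) + 3.29·e^(−0.0380·5/12) = 11.6448
Current forward F = (S − I)·e^(rT) = (201.88 − 11.6448)·e^(0.0380·6/12) = 190.2352 × 1.019182 = 193.8843
Value (long) = (F − K)·e^(−rT) = (193.8843 − 188.58) × 0.981179 = 5.2045
Value = CHF 5.20

CHF 5.20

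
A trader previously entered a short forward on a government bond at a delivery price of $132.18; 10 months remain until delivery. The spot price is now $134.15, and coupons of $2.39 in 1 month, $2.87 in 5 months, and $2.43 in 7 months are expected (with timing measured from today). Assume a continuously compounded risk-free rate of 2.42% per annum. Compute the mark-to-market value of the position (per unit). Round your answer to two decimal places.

$3.01

PV(remaining coupons) I = 2.39·e^(−0.0242·1/12) + 2.87·e^(−0.0242·5/12) + 2.43·e^(−0.0242·7/12) = 7.6223
Current forward F = (S − I)·e^(rT) = (134.15 − 7.6223)·e^(0.0242·10/12) = 126.5277 × 1.020371 = 129.1052
Value (long) = (F − K)·e^(−rT) = (129.1052 − 132.18) × 0.980035 = -3.0134
Short position value = −(long value) = $3.01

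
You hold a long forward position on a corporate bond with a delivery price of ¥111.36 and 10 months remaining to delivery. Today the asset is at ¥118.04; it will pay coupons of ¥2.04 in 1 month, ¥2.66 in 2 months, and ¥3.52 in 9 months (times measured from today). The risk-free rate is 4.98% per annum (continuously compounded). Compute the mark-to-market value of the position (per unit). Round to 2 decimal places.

¥3.15

PV(remaining coupons) I = 2.04·e^(−0.0498·1/12) + 2.66·e^(−0.0498·2/12) + 3.52·e^(−0.0498·9/12) = 8.0605
Current forward F = (S − I)·e^(rT) = (118.04 − 8.0605)·e^(0.0498·10/12) = 109.9795 × 1.042373 = 114.6397
Value (long) = (F − K)·e^(−rT) = (114.6397 − 111.36) × 0.959349 = 3.1464
Value = ¥3.15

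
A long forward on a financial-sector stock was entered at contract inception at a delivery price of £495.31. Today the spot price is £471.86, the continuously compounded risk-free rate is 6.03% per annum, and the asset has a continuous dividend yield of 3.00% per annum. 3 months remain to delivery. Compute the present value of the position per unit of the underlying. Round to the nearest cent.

Current fair forward for the remaining 3 months: F = S·e^((r − q)·T), (r − q) = 0.0603 − 0.0300 = 0.0303
F = 471.86 · e^(0.0303 × 3/12) = 471.86 × 1.007604 = 475.4480
Value of long forward = (F − K)·e^(−rT) = (475.4480 − 495.31) · e^(−0.0603·3/12)
= -19.8620 × 0.985038 = -19.56

-£19.56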